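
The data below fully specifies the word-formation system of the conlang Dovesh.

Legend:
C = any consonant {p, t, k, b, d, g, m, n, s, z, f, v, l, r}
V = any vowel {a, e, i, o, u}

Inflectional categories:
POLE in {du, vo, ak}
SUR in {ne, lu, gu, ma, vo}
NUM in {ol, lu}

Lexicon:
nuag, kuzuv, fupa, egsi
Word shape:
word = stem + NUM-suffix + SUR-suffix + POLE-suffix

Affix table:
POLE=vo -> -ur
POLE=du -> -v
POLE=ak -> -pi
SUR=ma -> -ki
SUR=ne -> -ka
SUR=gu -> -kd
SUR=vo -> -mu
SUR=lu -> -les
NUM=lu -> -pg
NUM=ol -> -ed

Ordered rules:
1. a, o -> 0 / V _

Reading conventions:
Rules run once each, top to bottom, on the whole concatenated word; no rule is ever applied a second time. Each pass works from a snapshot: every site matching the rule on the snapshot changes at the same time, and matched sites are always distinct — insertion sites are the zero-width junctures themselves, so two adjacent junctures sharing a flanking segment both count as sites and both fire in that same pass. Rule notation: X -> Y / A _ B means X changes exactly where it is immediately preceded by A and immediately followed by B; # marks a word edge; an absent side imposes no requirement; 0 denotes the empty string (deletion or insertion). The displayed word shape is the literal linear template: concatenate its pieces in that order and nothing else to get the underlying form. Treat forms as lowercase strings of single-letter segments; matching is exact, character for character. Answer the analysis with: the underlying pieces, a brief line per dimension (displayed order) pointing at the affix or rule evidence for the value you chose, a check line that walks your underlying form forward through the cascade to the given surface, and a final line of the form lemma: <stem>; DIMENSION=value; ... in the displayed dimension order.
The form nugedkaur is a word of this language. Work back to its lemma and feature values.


underlying: nuag-ed-ka-ur
POLE=vo - signalled by the affix -ur
SUR=ne - signalled by the affix -ka
NUM=ol - signalled by the affix -ed
check: nuagedkaur -> nugedkaur
lemma: nuag; POLE=vo; SUR=ne; NUM=ol


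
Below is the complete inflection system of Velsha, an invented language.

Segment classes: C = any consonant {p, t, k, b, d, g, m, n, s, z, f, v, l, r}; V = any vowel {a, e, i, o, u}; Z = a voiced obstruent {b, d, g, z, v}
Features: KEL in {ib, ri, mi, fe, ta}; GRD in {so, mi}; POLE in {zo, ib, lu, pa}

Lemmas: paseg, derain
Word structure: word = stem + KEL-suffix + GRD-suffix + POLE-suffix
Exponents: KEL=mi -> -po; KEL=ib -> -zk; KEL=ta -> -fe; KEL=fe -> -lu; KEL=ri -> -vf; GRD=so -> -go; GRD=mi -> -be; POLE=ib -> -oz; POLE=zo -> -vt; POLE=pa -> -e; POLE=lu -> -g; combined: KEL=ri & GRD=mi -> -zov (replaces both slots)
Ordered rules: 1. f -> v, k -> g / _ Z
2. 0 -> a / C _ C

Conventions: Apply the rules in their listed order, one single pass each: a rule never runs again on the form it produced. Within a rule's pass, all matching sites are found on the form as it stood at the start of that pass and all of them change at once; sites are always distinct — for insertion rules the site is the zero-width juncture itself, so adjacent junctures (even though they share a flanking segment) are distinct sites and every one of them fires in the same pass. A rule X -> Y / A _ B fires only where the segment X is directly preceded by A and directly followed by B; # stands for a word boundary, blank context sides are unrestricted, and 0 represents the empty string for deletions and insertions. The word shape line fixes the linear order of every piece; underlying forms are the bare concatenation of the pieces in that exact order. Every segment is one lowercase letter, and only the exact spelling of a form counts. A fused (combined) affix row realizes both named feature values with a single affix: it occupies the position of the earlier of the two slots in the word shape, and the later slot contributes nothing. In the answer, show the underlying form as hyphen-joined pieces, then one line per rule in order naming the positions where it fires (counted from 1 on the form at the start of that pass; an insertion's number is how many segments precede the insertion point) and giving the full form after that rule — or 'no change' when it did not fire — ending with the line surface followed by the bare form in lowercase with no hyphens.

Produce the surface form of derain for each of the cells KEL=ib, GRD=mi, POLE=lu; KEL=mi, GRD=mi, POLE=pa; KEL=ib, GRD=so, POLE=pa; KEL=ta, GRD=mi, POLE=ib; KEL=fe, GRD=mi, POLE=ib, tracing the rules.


cell KEL=ib, GRD=mi, POLE=lu:
underlying: derain-zk-be-g
1. f -> v, k -> g / _ Z: fires at position(s) 8: derainzgbeg
2. 0 -> a / C _ C: inserts after position(s) 6, 7, 8: derainazagabeg
surface: derainazagabeg

cell KEL=mi, GRD=mi, POLE=pa:
underlying: derain-po-be-e
1. f -> v, k -> g / _ Z: no change
2. 0 -> a / C _ C: inserts after position(s) 6: derainapobee
surface: derainapobee

cell KEL=ib, GRD=so, POLE=pa:
underlying: derain-zk-go-e
1. f -> v, k -> g / _ Z: fires at position(s) 8: derainzggoe
2. 0 -> a / C _ C: inserts after position(s) 6, 7, 8: derainazagagoe
surface: derainazagagoe

cell KEL=ta, GRD=mi, POLE=ib:
underlying: derain-fe-be-oz
1. f -> v, k -> g / _ Z: no change
2. 0 -> a / C _ C: inserts after position(s) 6: derainafebeoz
surface: derainafebeoz

cell KEL=fe, GRD=mi, POLE=ib:
underlying: derain-lu-be-oz
1. f -> v, k -> g / _ Z: no change
2. 0 -> a / C _ C: inserts after position(s) 6: derainalubeoz
surface: derainalubeoz


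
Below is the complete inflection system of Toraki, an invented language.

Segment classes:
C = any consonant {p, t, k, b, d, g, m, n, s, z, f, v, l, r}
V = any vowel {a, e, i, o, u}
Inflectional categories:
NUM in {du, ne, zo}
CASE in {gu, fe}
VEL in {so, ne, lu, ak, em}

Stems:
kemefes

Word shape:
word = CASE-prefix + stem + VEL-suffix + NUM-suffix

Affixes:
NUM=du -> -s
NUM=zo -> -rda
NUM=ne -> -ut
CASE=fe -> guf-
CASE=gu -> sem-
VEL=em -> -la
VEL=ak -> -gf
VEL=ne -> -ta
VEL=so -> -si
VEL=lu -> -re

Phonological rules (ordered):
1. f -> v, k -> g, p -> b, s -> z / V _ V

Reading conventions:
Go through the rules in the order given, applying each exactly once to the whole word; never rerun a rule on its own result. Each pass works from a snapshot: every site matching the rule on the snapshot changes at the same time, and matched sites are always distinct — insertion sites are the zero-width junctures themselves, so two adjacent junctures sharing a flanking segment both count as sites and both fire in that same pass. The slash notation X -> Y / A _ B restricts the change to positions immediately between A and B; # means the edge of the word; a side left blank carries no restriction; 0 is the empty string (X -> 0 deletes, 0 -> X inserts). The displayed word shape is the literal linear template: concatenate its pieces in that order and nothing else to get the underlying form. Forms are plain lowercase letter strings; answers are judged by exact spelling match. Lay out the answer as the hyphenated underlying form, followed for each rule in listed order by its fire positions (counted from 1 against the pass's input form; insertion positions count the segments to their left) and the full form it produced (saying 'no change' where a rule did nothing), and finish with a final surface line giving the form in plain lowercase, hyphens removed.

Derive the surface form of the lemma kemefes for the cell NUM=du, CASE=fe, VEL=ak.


underlying: guf-kemefes-gf-s
1. f -> v, k -> g, p -> b, s -> z / V _ V: fires at position(s) 8: gufkemevesgfs
surface: gufkemevesgfs


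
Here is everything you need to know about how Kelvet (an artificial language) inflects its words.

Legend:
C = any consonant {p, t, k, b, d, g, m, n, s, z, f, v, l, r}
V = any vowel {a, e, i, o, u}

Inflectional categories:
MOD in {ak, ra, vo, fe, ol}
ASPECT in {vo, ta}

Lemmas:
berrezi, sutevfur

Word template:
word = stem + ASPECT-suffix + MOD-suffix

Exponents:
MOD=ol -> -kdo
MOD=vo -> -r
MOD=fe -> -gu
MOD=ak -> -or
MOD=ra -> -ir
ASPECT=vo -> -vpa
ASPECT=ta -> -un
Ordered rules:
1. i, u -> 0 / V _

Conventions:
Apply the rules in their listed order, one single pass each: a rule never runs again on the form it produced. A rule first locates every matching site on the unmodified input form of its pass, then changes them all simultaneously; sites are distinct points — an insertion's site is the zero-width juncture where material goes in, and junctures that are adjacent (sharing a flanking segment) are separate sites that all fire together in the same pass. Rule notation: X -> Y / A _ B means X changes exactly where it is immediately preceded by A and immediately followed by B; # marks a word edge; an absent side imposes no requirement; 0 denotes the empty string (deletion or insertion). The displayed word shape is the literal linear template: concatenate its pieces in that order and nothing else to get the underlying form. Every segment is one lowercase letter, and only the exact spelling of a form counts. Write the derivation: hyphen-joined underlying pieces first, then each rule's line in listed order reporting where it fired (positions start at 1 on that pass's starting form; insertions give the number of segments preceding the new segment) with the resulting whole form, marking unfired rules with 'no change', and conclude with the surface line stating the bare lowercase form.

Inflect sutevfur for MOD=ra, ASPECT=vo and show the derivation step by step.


underlying: sutevfur-vpa-ir
1. i, u -> 0 / V _: fires at position(s) 12: sutevfurvpar
surface: sutevfurvpar


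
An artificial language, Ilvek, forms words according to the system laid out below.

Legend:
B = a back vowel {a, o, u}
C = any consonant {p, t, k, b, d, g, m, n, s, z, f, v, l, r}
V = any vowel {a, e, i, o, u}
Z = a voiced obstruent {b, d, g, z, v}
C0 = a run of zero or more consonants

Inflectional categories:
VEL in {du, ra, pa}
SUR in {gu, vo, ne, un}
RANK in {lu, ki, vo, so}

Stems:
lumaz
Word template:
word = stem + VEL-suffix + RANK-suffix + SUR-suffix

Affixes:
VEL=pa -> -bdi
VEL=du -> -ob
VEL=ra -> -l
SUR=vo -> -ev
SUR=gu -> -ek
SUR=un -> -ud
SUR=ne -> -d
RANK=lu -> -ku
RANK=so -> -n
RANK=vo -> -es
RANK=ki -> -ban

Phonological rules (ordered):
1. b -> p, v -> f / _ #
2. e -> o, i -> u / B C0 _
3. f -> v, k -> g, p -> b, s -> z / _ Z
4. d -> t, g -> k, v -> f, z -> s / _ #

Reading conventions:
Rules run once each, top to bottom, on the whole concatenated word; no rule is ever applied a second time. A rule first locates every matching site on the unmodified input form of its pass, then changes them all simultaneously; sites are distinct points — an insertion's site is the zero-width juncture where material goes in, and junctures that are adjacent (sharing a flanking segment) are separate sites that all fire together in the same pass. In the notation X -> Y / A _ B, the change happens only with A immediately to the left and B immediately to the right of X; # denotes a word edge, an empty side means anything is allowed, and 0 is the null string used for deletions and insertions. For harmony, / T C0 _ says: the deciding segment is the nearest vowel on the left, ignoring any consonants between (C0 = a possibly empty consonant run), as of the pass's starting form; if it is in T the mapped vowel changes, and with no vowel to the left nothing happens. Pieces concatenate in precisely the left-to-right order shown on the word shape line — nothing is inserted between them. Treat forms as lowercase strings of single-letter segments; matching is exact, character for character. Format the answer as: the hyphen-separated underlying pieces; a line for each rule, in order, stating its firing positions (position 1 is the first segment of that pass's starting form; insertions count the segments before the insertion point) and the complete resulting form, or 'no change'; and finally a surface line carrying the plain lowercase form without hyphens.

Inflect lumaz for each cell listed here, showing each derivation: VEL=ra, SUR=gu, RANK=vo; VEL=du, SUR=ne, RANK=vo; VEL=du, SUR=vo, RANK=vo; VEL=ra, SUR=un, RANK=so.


cell VEL=ra, SUR=gu, RANK=vo:
underlying: lumaz-l-es-ek
1. b -> p, v -> f / _ #: no change
2. e -> o, i -> u / B C0 _: fires at position(s) 7: lumazlosek
3. f -> v, k -> g, p -> b, s -> z / _ Z: no change
4. d -> t, g -> k, v -> f, z -> s / _ #: no change
surface: lumazlosek

cell VEL=du, SUR=ne, RANK=vo:
underlying: lumaz-ob-es-d
1. b -> p, v -> f / _ #: no change
2. e -> o, i -> u / B C0 _: fires at position(s) 8: lumazobosd
3. f -> v, k -> g, p -> b, s -> z / _ Z: fires at position(s) 9: lumazobozd
4. d -> t, g -> k, v -> f, z -> s / _ #: fires at position(s) 10: lumazobozt
surface: lumazobozt

cell VEL=du, SUR=vo, RANK=vo:
underlying: lumaz-ob-es-ev
1. b -> p, v -> f / _ #: fires at position(s) 11: lumazobesef
2. e -> o, i -> u / B C0 _: fires at position(s) 8: lumazobosef
3. f -> v, k -> g, p -> b, s -> z / _ Z: no change
4. d -> t, g -> k, v -> f, z -> s / _ #: no change
surface: lumazobosef

cell VEL=ra, SUR=un, RANK=so:
underlying: lumaz-l-n-ud
1. b -> p, v -> f / _ #: no change
2. e -> o, i -> u / B C0 _: no change
3. f -> v, k -> g, p -> b, s -> z / _ Z: no change
4. d -> t, g -> k, v -> f, z -> s / _ #: fires at position(s) 9: lumazlnut
surface: lumazlnut


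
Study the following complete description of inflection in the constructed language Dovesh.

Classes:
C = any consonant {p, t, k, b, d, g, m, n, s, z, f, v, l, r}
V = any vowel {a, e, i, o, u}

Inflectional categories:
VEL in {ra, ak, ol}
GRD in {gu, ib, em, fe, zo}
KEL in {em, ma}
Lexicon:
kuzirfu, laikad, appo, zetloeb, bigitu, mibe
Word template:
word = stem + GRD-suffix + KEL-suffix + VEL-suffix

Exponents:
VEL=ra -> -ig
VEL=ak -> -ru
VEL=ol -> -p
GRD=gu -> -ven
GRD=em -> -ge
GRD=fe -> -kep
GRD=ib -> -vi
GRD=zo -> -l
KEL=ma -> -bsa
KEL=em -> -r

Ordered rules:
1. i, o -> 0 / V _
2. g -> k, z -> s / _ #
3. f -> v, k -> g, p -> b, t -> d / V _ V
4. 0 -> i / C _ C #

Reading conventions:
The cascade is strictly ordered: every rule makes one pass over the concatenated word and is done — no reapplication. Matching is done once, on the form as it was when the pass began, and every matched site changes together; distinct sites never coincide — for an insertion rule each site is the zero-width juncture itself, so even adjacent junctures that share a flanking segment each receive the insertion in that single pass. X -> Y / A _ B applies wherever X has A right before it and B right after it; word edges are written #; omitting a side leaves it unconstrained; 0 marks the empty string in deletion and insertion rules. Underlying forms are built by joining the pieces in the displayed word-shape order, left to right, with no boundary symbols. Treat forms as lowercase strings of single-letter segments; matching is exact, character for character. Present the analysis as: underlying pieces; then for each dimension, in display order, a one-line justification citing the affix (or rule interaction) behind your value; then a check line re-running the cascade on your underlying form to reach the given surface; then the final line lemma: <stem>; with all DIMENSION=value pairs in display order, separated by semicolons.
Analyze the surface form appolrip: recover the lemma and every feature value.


underlying: appo-l-r-p
VEL=ol - signalled by the affix -p
GRD=zo - signalled by the affix -l
KEL=em - signalled by the affix -r
check: appolrp -> appolrp -> appolrp -> appolrp -> appolrip
lemma: appo; VEL=ol; GRD=zo; KEL=em


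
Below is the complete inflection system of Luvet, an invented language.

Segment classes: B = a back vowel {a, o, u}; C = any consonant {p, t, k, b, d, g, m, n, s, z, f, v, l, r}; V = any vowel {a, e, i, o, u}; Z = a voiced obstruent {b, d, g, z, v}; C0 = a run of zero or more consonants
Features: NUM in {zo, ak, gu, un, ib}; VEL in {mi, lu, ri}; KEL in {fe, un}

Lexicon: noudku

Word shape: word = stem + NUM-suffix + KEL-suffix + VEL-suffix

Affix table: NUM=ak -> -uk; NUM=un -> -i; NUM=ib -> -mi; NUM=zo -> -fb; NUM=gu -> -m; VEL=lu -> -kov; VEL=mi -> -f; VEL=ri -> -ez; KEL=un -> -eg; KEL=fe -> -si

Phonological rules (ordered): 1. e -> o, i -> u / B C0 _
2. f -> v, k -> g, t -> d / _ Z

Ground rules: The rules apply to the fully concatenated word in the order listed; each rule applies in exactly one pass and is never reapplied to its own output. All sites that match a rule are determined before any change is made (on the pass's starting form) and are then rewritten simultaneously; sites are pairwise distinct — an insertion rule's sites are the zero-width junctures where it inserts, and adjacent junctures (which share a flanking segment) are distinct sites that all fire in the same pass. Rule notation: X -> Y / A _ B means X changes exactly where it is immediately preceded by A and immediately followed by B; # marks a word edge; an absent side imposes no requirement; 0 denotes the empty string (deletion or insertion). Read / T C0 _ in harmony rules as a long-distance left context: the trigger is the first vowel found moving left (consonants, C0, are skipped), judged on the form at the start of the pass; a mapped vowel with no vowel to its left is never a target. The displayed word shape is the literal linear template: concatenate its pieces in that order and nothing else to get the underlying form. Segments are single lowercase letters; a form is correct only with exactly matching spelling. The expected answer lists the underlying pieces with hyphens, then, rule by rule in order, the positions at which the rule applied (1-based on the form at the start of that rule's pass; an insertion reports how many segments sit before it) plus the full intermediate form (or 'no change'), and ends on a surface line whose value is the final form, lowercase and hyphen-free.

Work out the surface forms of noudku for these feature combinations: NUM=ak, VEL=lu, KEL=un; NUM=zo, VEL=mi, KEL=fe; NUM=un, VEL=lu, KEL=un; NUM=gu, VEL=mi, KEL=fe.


cell NUM=ak, VEL=lu, KEL=un:
underlying: noudku-uk-eg-kov
1. e -> o, i -> u / B C0 _: fires at position(s) 9: noudkuukogkov
2. f -> v, k -> g, t -> d / _ Z: no change
surface: noudkuukogkov

cell NUM=zo, VEL=mi, KEL=fe:
underlying: noudku-fb-si-f
1. e -> o, i -> u / B C0 _: fires at position(s) 10: noudkufbsuf
2. f -> v, k -> g, t -> d / _ Z: fires at position(s) 7: noudkuvbsuf
surface: noudkuvbsuf

cell NUM=un, VEL=lu, KEL=un:
underlying: noudku-i-eg-kov
1. e -> o, i -> u / B C0 _: fires at position(s) 7: noudkuuegkov
2. f -> v, k -> g, t -> d / _ Z: no change
surface: noudkuuegkov

cell NUM=gu, VEL=mi, KEL=fe:
underlying: noudku-m-si-f
1. e -> o, i -> u / B C0 _: fires at position(s) 9: noudkumsuf
2. f -> v, k -> g, t -> d / _ Z: no change
surface: noudkumsuf


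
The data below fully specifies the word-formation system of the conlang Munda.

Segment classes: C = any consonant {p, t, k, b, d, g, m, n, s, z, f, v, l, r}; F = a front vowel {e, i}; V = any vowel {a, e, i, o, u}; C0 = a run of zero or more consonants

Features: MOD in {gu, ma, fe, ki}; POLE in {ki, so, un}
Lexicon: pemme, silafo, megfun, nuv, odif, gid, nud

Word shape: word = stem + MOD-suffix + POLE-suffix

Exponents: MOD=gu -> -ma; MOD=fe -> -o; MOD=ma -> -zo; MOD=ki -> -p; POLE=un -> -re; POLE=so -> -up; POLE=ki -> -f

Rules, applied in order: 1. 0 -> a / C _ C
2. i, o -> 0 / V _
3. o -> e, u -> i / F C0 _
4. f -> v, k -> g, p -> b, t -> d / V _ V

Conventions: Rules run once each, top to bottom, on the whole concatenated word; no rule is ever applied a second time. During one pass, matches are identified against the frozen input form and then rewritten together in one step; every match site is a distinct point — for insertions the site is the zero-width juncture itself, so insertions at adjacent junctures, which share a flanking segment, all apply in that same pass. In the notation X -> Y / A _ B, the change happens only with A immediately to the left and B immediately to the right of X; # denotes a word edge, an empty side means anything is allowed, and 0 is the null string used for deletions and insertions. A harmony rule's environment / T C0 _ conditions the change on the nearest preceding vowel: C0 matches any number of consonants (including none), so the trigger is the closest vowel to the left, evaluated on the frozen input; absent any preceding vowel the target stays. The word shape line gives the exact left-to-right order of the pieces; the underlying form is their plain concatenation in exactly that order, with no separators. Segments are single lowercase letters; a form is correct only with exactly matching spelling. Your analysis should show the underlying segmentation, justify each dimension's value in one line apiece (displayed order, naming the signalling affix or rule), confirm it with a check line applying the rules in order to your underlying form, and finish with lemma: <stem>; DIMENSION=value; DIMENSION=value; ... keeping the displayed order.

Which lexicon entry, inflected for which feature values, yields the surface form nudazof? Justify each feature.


underlying: nud-zo-f
MOD=ma - signalled by the affix -zo
POLE=ki - signalled by the affix -f
check: nudzof -> nudazof -> nudazof -> nudazof -> nudazof
lemma: nud; MOD=ma; POLE=ki


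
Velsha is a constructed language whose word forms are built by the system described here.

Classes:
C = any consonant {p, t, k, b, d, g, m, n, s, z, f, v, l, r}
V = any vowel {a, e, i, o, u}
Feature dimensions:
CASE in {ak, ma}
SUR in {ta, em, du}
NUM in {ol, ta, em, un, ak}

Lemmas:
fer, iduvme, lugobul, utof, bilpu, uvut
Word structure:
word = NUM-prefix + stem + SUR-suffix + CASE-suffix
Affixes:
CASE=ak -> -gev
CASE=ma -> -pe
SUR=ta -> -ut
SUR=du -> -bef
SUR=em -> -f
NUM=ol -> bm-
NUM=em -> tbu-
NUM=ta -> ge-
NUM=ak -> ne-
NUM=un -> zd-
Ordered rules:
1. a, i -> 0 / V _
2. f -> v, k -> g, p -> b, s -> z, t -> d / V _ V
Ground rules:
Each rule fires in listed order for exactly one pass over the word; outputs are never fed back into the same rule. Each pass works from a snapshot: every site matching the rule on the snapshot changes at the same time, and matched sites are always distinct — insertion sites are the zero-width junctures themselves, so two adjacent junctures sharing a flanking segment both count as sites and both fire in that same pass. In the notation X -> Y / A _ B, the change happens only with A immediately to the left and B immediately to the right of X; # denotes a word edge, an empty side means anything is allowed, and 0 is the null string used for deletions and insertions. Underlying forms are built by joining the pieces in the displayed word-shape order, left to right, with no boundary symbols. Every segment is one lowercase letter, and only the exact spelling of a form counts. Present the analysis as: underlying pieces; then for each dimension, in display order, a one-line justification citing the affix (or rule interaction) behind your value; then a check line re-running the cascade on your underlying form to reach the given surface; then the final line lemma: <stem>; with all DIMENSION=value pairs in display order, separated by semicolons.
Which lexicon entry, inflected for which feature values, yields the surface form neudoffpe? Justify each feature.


underlying: ne-utof-f-pe
CASE=ma - signalled by the affix -pe
SUR=em - signalled by the affix -f
NUM=ak - signalled by the affix ne-
check: neutoffpe -> neutoffpe -> neudoffpe
lemma: utof; CASE=ma; SUR=em; NUM=ak


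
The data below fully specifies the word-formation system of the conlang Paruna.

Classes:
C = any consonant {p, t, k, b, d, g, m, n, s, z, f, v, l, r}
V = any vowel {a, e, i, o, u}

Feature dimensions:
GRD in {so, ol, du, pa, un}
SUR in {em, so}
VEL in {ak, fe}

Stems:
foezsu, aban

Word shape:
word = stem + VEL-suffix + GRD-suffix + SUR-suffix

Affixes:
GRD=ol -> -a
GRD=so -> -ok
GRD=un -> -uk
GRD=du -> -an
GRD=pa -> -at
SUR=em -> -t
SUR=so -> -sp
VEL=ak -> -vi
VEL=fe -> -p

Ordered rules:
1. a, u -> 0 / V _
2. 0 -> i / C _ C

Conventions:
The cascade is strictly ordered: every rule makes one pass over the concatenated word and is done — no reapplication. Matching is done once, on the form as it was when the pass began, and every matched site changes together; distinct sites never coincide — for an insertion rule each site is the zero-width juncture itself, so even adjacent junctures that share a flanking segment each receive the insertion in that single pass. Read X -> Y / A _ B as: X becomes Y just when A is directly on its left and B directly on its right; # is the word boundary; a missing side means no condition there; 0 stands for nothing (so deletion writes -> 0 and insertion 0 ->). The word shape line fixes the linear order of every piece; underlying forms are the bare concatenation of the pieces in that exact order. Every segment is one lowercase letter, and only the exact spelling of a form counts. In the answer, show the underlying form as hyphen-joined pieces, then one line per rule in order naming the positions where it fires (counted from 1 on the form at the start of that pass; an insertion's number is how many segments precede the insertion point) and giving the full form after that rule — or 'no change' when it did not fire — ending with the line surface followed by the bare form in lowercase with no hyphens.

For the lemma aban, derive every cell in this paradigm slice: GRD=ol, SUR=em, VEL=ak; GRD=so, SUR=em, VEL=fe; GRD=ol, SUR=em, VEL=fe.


cell GRD=ol, SUR=em, VEL=ak:
underlying: aban-vi-a-t
1. a, u -> 0 / V _: fires at position(s) 7: abanvit
2. 0 -> i / C _ C: inserts after position(s) 4: abanivit
surface: abanivit

cell GRD=so, SUR=em, VEL=fe:
underlying: aban-p-ok-t
1. a, u -> 0 / V _: no change
2. 0 -> i / C _ C: inserts after position(s) 4, 7: abanipokit
surface: abanipokit

cell GRD=ol, SUR=em, VEL=fe:
underlying: aban-p-a-t
1. a, u -> 0 / V _: no change
2. 0 -> i / C _ C: inserts after position(s) 4: abanipat
surface: abanipat


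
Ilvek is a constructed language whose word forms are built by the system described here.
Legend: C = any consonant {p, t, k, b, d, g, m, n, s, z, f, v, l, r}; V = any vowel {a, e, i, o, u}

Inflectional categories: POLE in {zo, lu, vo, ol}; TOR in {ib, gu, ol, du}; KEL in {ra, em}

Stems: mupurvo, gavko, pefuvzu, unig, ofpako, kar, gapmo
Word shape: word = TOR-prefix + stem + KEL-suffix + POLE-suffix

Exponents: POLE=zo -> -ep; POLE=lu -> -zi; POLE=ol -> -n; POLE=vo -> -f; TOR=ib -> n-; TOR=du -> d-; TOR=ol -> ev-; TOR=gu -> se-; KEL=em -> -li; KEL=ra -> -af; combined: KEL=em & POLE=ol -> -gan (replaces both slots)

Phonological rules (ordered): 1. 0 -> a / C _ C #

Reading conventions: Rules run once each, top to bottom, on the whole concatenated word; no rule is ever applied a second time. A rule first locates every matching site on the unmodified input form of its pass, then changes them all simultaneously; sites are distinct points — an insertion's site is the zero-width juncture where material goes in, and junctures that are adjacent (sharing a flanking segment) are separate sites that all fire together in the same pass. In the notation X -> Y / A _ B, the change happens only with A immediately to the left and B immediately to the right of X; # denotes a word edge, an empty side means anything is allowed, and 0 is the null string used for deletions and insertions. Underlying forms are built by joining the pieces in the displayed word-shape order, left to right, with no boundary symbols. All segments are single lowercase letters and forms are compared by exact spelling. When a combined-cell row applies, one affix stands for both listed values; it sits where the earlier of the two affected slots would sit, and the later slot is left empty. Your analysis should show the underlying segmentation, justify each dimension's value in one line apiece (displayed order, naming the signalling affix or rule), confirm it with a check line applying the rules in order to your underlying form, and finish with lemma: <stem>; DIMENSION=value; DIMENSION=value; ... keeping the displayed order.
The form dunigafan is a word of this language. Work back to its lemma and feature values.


underlying: d-unig-af-n
POLE=ol - signalled by the affix -n
TOR=du - signalled by the affix d-
KEL=ra - signalled by the affix -af
check: dunigafn -> dunigafan
lemma: unig; POLE=ol; TOR=du; KEL=ra


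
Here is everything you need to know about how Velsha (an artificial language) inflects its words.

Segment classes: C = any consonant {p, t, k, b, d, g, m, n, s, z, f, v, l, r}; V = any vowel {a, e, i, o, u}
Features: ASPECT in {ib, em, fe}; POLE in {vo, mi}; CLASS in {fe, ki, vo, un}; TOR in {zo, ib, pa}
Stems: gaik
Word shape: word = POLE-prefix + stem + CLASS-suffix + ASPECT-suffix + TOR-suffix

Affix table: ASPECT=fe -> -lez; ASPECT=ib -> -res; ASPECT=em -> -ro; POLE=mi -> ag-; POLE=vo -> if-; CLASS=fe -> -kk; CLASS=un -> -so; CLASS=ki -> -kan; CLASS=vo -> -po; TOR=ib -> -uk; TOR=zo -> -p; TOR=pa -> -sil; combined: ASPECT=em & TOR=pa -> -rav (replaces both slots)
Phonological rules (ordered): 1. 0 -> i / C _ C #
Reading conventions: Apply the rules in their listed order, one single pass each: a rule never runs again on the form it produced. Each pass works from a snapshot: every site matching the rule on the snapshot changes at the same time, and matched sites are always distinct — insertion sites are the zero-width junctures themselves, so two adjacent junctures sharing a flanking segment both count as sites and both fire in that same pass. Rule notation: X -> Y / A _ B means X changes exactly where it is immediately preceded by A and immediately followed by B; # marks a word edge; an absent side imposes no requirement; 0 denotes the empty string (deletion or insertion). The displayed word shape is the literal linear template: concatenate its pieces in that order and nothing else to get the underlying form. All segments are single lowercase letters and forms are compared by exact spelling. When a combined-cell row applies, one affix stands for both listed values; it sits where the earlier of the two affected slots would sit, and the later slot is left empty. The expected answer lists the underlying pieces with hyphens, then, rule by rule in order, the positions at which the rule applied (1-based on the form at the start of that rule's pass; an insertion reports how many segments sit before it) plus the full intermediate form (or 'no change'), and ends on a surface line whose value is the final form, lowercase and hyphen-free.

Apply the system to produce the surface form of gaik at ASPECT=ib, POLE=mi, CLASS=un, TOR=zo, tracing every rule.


underlying: ag-gaik-so-res-p
1. 0 -> i / C _ C #: inserts after position(s) 11: aggaiksoresip
surface: aggaiksoresip


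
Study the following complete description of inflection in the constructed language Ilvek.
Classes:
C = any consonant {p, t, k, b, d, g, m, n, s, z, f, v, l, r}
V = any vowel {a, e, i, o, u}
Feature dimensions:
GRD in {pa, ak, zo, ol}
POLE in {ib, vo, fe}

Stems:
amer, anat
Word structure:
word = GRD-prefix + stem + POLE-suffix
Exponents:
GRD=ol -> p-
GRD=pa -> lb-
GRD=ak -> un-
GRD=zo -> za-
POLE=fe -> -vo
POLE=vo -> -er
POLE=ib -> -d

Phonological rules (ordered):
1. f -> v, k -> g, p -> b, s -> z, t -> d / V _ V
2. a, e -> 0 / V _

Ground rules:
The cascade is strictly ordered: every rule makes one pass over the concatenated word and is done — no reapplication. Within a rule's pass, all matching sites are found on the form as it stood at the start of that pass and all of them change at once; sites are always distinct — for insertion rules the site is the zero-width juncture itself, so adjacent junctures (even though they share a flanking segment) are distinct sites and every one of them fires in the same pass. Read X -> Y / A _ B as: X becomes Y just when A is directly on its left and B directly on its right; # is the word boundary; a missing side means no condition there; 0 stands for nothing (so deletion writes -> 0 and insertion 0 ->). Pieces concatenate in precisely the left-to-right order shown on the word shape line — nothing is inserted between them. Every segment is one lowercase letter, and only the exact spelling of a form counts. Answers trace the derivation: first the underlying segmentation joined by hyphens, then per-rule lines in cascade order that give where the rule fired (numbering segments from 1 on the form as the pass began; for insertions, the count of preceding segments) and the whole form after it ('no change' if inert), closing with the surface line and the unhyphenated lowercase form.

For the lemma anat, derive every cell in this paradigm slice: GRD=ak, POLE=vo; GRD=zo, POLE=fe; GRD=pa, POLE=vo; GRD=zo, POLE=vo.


cell GRD=ak, POLE=vo:
underlying: un-anat-er
1. f -> v, k -> g, p -> b, s -> z, t -> d / V _ V: fires at position(s) 6: unanader
2. a, e -> 0 / V _: no change
surface: unanader

cell GRD=zo, POLE=fe:
underlying: za-anat-vo
1. f -> v, k -> g, p -> b, s -> z, t -> d / V _ V: no change
2. a, e -> 0 / V _: fires at position(s) 3: zanatvo
surface: zanatvo

cell GRD=pa, POLE=vo:
underlying: lb-anat-er
1. f -> v, k -> g, p -> b, s -> z, t -> d / V _ V: fires at position(s) 6: lbanader
2. a, e -> 0 / V _: no change
surface: lbanader

cell GRD=zo, POLE=vo:
underlying: za-anat-er
1. f -> v, k -> g, p -> b, s -> z, t -> d / V _ V: fires at position(s) 6: zaanader
2. a, e -> 0 / V _: fires at position(s) 3: zanader
surface: zanader


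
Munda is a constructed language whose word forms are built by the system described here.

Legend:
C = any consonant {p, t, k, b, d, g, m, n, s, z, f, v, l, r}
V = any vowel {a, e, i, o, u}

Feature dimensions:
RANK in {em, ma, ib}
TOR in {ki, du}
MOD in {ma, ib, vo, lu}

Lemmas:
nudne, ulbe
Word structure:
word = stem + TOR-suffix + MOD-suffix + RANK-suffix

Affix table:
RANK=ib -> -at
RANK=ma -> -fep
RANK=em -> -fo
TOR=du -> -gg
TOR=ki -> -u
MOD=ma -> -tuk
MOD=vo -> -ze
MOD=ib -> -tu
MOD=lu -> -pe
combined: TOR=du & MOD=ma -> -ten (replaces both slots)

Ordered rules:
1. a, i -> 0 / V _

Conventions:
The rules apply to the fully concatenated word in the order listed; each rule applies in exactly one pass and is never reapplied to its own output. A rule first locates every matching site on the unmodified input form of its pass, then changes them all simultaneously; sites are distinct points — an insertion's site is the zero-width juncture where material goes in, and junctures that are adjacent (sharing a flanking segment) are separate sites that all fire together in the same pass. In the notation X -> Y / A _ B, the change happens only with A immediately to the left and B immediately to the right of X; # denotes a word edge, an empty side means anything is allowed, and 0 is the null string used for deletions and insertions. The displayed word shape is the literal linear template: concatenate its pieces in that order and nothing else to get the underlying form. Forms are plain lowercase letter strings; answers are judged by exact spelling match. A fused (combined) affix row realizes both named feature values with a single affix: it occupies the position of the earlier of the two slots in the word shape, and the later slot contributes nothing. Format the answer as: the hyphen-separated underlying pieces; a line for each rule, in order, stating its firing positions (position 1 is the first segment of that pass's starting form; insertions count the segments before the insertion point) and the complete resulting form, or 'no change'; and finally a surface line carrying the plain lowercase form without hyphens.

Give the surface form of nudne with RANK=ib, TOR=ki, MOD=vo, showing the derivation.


underlying: nudne-u-ze-at
1. a, i -> 0 / V _: fires at position(s) 9: nudneuzet
surface: nudneuzet


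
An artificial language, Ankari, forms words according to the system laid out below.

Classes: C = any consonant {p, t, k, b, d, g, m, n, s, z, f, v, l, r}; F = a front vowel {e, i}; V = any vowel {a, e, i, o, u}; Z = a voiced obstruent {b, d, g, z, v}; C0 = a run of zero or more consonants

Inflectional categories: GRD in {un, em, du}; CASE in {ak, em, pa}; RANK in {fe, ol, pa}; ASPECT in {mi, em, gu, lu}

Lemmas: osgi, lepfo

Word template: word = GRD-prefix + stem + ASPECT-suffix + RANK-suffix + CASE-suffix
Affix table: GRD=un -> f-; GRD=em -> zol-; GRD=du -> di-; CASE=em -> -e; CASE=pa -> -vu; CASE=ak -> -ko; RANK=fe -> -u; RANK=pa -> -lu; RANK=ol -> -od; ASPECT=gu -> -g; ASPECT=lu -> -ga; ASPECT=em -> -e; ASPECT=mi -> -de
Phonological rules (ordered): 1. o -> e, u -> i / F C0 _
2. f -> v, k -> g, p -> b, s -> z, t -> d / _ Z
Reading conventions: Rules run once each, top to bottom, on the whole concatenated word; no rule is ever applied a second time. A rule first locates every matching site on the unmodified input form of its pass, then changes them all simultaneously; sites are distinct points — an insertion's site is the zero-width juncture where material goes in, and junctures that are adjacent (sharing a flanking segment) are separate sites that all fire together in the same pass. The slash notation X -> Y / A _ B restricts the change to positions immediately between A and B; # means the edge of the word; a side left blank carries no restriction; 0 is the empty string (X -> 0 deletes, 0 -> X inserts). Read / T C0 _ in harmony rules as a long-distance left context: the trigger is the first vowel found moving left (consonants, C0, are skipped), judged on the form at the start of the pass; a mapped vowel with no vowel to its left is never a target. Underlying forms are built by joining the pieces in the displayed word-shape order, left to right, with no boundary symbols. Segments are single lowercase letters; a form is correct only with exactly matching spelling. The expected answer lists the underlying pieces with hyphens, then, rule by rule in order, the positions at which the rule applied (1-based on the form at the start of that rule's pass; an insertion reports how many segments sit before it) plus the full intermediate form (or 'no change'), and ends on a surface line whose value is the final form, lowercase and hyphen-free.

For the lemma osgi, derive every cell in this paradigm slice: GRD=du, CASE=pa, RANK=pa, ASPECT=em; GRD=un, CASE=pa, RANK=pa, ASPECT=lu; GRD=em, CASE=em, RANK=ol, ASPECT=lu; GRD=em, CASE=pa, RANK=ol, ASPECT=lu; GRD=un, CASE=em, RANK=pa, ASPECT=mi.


cell GRD=du, CASE=pa, RANK=pa, ASPECT=em:
underlying: di-osgi-e-lu-vu
1. o -> e, u -> i / F C0 _: fires at position(s) 3, 9: diesgielivu
2. f -> v, k -> g, p -> b, s -> z, t -> d / _ Z: fires at position(s) 4: diezgielivu
surface: diezgielivu

cell GRD=un, CASE=pa, RANK=pa, ASPECT=lu:
underlying: f-osgi-ga-lu-vu
1. o -> e, u -> i / F C0 _: no change
2. f -> v, k -> g, p -> b, s -> z, t -> d / _ Z: fires at position(s) 3: fozgigaluvu
surface: fozgigaluvu

cell GRD=em, CASE=em, RANK=ol, ASPECT=lu:
underlying: zol-osgi-ga-od-e
1. o -> e, u -> i / F C0 _: no change
2. f -> v, k -> g, p -> b, s -> z, t -> d / _ Z: fires at position(s) 5: zolozgigaode
surface: zolozgigaode

cell GRD=em, CASE=pa, RANK=ol, ASPECT=lu:
underlying: zol-osgi-ga-od-vu
1. o -> e, u -> i / F C0 _: no change
2. f -> v, k -> g, p -> b, s -> z, t -> d / _ Z: fires at position(s) 5: zolozgigaodvu
surface: zolozgigaodvu

cell GRD=un, CASE=em, RANK=pa, ASPECT=mi:
underlying: f-osgi-de-lu-e
1. o -> e, u -> i / F C0 _: fires at position(s) 9: fosgidelie
2. f -> v, k -> g, p -> b, s -> z, t -> d / _ Z: fires at position(s) 3: fozgidelie
surface: fozgidelie


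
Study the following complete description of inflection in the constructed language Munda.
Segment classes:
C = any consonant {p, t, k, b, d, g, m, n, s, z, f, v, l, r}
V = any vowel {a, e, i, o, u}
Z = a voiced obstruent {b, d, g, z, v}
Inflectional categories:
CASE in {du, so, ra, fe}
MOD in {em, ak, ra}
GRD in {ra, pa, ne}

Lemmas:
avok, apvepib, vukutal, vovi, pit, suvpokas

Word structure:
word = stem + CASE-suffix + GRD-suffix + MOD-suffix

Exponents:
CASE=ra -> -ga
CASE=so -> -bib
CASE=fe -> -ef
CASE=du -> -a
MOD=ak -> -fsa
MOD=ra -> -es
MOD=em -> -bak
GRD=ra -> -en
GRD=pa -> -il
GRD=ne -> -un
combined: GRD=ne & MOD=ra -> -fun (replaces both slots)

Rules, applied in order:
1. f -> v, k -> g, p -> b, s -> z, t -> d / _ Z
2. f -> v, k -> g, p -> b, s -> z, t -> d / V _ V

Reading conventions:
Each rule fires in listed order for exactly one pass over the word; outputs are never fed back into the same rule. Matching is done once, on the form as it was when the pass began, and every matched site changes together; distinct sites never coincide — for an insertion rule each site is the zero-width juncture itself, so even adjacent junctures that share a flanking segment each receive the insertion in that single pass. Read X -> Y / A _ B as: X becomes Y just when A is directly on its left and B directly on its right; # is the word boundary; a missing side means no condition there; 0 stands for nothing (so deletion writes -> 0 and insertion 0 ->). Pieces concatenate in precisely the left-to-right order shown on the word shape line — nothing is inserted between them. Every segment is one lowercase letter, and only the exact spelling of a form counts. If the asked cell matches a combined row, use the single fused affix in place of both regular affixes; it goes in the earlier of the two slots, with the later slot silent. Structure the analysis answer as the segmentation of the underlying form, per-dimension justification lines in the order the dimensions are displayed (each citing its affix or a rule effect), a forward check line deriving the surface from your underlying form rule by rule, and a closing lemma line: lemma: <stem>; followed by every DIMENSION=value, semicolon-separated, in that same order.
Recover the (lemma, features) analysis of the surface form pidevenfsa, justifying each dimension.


underlying: pit-ef-en-fsa
CASE=fe - signalled by the affix -ef
MOD=ak - signalled by the affix -fsa
GRD=ra - signalled by the affix -en
check: pitefenfsa -> pitefenfsa -> pidevenfsa
lemma: pit; CASE=fe; MOD=ak; GRD=ra
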